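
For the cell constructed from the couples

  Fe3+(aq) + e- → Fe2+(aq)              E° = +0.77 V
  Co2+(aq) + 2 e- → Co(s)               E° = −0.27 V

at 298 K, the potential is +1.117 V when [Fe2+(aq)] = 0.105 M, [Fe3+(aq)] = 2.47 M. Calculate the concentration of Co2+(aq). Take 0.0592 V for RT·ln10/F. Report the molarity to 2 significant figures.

1.4 M

With Fe³⁺/Fe²⁺ at the cathode and Co²⁺/Co at the anode, E°cell = +0.77 − (−0.27) = +1.04 V (n = 2).
Since E = E° − (0.0592/n)·log Q, log Q = n(E° − E)/0.0592 = −2.601.
For 2 Fe3+(aq) + Co(s) → 2 Fe2+(aq) + Co2+(aq), the reaction quotient is Q = ([Fe2+(aq)]^2·[Co2+(aq)]) / [Fe3+(aq)]^2.
Isolating [Co2+(aq)] in Q = 10^{−2.601} yields log [Co2+(aq)] = 0.142, i.e. 1.4 M.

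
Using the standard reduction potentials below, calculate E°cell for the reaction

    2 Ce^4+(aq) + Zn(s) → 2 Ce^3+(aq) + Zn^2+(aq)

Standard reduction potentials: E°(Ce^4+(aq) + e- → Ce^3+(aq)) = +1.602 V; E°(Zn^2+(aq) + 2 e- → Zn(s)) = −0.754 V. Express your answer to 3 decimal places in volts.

+2.356 V

In the reaction as written, Ce^4+(aq) is reduced (cathode) and Zn^2+(aq) is produced by oxidation at the anode.
E°cell = E°(cathode) − E°(anode) = +1.602 − (−0.754) = +2.356 V.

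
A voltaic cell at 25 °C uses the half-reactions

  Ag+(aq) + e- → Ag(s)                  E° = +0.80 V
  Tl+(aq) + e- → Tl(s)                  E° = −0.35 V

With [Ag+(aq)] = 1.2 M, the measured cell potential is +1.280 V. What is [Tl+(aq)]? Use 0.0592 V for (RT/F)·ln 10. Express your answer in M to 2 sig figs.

0.0076 M

The Ag⁺/Ag couple has the larger reduction potential, so it is the cathode: E°cell = +0.80 − (−0.35) = +1.15 V and n = 1.
From the Nernst equation, log Q = n(E° − E)/0.0592 = 1·(+1.15 − (+1.280))/0.0592 = −2.196.
Balancing electrons gives Ag+(aq) + Tl(s) → Ag(s) + Tl+(aq); thus Q = [Tl+(aq)] / [Ag+(aq)].
Substituting the known concentrations and solving, log [Tl+(aq)] = −2.117 and [Tl+(aq)] = 0.0076 M.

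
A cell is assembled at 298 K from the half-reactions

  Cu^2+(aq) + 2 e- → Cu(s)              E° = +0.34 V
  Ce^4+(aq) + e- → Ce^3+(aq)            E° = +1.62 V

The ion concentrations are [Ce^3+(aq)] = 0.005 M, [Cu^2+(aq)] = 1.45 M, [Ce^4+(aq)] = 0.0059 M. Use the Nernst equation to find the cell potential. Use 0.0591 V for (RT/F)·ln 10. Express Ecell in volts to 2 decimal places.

+1.28 V

Since E°(Ce⁴⁺/Ce³⁺) > E°(Cu²⁺/Cu), Ce⁴⁺/Ce³⁺ serves as the cathode.
E°cell = +1.62 − (+0.34) = +1.28 V, with n = 2 electrons transferred.
Balancing gives 2 Ce^4+(aq) + Cu(s) → 2 Ce^3+(aq) + Cu^2+(aq); hence Q = ([Ce^3+(aq)]^2·[Cu^2+(aq)]) / [Ce^4+(aq)]^2 = 1.04 (log Q = 0.018).
Applying E = E° − (RT ln10/nF)·log Q gives +1.28 − (0.0591/2)(0.018) = +1.28 V.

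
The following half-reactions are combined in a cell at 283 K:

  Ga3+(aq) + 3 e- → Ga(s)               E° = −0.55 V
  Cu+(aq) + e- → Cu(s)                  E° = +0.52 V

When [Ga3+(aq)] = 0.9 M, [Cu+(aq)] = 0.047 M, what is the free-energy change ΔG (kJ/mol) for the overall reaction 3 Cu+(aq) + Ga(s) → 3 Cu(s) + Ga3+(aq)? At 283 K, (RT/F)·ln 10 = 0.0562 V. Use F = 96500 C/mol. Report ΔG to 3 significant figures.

E°cell = +0.52 − (−0.55) = +1.07 V; the balanced reaction transfers n = 3 electrons.
Q = [Ga3+(aq)] / [Cu+(aq)]^3 = 8.67×10^3, so log Q = 3.938 and E = +1.07 − (0.0562/3)(3.938) = +0.9962 V.
Then ΔG = −nFE = −3 × 96500 × +0.9962 J/mol = −288 kJ/mol.

−288 kJ/mol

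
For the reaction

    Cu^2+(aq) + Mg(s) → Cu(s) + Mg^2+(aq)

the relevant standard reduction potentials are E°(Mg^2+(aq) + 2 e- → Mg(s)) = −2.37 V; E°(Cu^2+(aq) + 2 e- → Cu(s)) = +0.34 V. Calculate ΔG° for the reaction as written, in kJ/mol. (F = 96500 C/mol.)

−523 kJ/mol

In the reaction as written Cu^2+(aq) is reduced, so the Cu²⁺/Cu couple is the cathode and Mg²⁺/Mg is the anode.
E°cell = +0.34 − (−2.37) = +2.71 V; balancing electrons gives n = 2.
ΔG° = −nFE°cell = −(2)(96500)(+2.71) J/mol = −523 kJ/mol.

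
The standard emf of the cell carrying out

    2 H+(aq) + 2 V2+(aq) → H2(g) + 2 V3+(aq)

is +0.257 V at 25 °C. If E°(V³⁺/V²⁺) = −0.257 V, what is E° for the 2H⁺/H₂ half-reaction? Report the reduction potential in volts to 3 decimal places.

In the reaction as written the 2H⁺/H₂ couple is reduced (cathode) and V³⁺/V²⁺ is oxidized (anode), so E°cell = E°(2H⁺/H₂) − E°(V³⁺/V²⁺).
E°(2H⁺/H₂) = E°cell + E°(anode) = +0.257 + (−0.257) = +0.000 V.

+0.000 V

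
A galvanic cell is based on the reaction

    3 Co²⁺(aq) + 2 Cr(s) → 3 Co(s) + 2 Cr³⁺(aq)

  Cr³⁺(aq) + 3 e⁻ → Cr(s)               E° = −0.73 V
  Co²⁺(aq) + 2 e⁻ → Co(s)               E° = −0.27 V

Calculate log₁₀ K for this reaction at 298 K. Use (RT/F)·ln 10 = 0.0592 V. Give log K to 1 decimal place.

The Co²⁺/Co couple is reduced (cathode); E°cell = −0.27 − (−0.73) = +0.46 V with n = 6.
At equilibrium E = 0, so log K = nE°cell / 0.0592 = (6)(+0.46) / 0.0592 = 46.6.

log K = 46.6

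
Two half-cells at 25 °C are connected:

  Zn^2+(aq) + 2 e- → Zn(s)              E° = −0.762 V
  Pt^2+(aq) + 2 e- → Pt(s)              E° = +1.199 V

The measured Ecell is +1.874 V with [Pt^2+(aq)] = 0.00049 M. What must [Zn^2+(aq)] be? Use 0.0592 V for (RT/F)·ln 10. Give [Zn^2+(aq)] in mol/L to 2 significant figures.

0.43 M

The Pt²⁺/Pt couple has the larger reduction potential, so it is the cathode: E°cell = +1.199 − (−0.762) = +1.961 V and n = 2.
Since E = E° − (0.0592/n)·log Q, log Q = n(E° − E)/0.0592 = 2.939.
For Pt^2+(aq) + Zn(s) → Pt(s) + Zn^2+(aq), the reaction quotient is Q = [Zn^2+(aq)] / [Pt^2+(aq)].
Solving for the unknown gives log [Zn^2+(aq)] = −0.371, so [Zn^2+(aq)] ≈ 0.43 M.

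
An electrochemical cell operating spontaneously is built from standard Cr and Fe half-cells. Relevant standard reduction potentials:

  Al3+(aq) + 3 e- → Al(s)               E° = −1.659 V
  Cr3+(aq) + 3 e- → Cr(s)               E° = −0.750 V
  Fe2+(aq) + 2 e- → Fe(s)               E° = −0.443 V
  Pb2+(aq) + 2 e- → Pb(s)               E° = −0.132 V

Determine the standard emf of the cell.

Of the two couples in this cell, the one with the more positive reduction potential is reduced at the cathode: here that is Fe²⁺/Fe (−0.443 V); Cr³⁺/Cr (−0.750 V) is the anode.
E°cell = E°(cathode) − E°(anode) = −0.443 − (−0.750) = +0.307 V.

+0.307 V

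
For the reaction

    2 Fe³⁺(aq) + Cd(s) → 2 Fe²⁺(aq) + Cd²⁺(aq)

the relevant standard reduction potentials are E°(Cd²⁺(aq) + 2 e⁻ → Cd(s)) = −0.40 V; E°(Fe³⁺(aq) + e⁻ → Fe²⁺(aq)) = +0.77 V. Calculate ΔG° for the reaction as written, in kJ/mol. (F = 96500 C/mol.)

−226 kJ/mol

In the reaction as written Fe³⁺(aq) is reduced, so the Fe³⁺/Fe²⁺ couple is the cathode and Cd²⁺/Cd is the anode.
E°cell = +0.77 − (−0.40) = +1.17 V; balancing electrons gives n = 2.
ΔG° = −nFE°cell = −(2)(96500)(+1.17) J/mol = −226 kJ/mol.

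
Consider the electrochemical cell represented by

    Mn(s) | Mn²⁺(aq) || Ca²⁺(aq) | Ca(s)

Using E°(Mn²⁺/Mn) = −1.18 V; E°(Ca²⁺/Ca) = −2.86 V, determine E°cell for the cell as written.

By convention the left-hand electrode in cell notation is the anode (oxidation) and the right-hand electrode is the cathode (reduction).
E°cell = E°(right) − E°(left) = −2.86 − (−1.18) = −1.68 V.
The negative sign shows that, as written, the cell would require an external voltage to drive the reaction.

−1.68 V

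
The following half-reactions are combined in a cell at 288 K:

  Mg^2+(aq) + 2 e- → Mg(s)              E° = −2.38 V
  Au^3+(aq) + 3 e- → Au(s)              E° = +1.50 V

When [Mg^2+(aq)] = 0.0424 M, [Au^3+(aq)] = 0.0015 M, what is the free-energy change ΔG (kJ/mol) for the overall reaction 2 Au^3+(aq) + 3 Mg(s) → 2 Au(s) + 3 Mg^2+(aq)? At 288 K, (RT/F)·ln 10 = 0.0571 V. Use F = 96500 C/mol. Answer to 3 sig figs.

The standard cell potential is +1.50 − (−2.38) = +3.88 V, with n = 6 electrons in the balanced equation.
Q = [Mg^2+(aq)]^3 / [Au^3+(aq)]^2 = 33.9, so log Q = 1.530 and E = +3.88 − (0.0571/6)(1.530) = +3.8654 V.
Finally ΔG = −nFE = −(6)(96500 C/mol)(+3.8654 V) = −2240 kJ/mol.

−2240 kJ/mol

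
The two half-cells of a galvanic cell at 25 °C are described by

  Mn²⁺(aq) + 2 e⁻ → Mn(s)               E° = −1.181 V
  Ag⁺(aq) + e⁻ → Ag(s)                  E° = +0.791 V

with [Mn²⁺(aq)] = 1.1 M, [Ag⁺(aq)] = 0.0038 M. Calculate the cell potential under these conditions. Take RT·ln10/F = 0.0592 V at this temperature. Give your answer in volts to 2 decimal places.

+1.83 V

Since E°(Ag⁺/Ag) > E°(Mn²⁺/Mn), Ag⁺/Ag serves as the cathode.
The standard potential is +0.791 − (−1.181) = +1.972 V and the balanced reaction transfers n = 2 electrons.
Balancing gives 2 Ag⁺(aq) + Mn(s) → 2 Ag(s) + Mn²⁺(aq); hence Q = [Mn²⁺(aq)] / [Ag⁺(aq)]^2 = 7.62×10^4 (log Q = 4.882).
Applying E = E° − (RT ln10/nF)·log Q gives +1.972 − (0.0592/2)(4.882) = +1.83 V.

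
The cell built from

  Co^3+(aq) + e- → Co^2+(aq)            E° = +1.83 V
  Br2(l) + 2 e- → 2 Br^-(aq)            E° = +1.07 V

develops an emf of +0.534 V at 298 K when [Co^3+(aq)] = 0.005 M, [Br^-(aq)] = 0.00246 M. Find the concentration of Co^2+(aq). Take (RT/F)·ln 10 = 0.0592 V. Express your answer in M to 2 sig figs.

Co³⁺/Co²⁺ is the cathode (higher E°); E°cell = +1.83 − (+1.07) = +0.76 V with n = 2.
From the Nernst equation, log Q = n(E° − E)/0.0592 = 2·(+0.76 − (+0.534))/0.0592 = 7.635.
Balancing electrons gives 2 Co^3+(aq) + 2 Br^-(aq) → 2 Co^2+(aq) + Br2(l); thus Q = [Co^2+(aq)]^2 / ([Co^3+(aq)]^2·[Br^-(aq)]^2).
Isolating [Co^2+(aq)] in Q = 10^{7.635} yields log [Co^2+(aq)] = −1.093, i.e. 0.081 M.

0.081 M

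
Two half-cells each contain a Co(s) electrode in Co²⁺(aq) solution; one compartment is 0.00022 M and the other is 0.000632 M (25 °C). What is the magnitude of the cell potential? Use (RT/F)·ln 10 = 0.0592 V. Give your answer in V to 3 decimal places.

0.014 V

For a concentration cell E°cell = 0, since both electrodes use the same couple.
The compartment with the higher Co²⁺(aq) concentration (0.000632 M) acts as the cathode; ions are reduced there and produced at the dilute (0.00022 M) anode.
With n = 2, Ecell = −(0.0592/2)·log([dilute]/[conc]) = −(0.0592/2)·log(0.00022/0.000632) = +0.014 V.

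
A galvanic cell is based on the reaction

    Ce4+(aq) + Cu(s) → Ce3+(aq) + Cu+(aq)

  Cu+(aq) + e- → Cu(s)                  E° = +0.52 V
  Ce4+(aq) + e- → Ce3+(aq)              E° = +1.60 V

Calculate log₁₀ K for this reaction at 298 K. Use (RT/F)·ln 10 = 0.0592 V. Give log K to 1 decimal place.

log K = 18.2

The Ce⁴⁺/Ce³⁺ couple is reduced (cathode); E°cell = +1.60 − (+0.52) = +1.08 V with n = 1.
At equilibrium E = 0, so log K = nE°cell / 0.0592 = (1)(+1.08) / 0.0592 = 18.2.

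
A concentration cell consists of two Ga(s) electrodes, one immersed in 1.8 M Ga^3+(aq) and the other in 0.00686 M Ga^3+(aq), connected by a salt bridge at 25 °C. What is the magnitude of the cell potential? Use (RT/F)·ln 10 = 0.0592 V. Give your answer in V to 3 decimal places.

For a concentration cell E°cell = 0, since both electrodes use the same couple.
The compartment with the higher Ga^3+(aq) concentration (1.8 M) acts as the cathode; ions are reduced there and produced at the dilute (0.00686 M) anode.
With n = 3, Ecell = −(0.0592/3)·log([dilute]/[conc]) = −(0.0592/3)·log(0.00686/1.8) = +0.048 V.

0.048 V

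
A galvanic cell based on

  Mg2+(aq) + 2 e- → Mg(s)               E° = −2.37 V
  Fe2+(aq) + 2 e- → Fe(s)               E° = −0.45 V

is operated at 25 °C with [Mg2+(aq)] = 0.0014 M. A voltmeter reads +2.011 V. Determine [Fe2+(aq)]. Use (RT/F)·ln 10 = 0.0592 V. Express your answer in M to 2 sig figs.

1.7 M

With Fe²⁺/Fe at the cathode and Mg²⁺/Mg at the anode, E°cell = −0.45 − (−2.37) = +1.92 V (n = 2).
From the Nernst equation, log Q = n(E° − E)/0.0592 = 2·(+1.92 − (+2.011))/0.0592 = −3.074.
The balanced reaction is Fe2+(aq) + Mg(s) → Fe(s) + Mg2+(aq), so Q = [Mg2+(aq)] / [Fe2+(aq)].
Isolating [Fe2+(aq)] in Q = 10^{−3.074} yields log [Fe2+(aq)] = 0.220, i.e. 1.7 M.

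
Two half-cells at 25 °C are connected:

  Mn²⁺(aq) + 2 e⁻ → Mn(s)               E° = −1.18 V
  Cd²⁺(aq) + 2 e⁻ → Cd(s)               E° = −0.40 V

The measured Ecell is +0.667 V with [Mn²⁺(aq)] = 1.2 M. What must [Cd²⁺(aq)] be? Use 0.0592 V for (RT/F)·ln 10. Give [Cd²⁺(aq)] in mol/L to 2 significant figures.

0.00018 M

Cd²⁺/Cd is the cathode (higher E°); E°cell = −0.40 − (−1.18) = +0.78 V with n = 2.
Since E = E° − (0.0592/n)·log Q, log Q = n(E° − E)/0.0592 = 3.818.
The balanced reaction is Cd²⁺(aq) + Mn(s) → Cd(s) + Mn²⁺(aq), so Q = [Mn²⁺(aq)] / [Cd²⁺(aq)].
Substituting the known concentrations and solving, log [Cd²⁺(aq)] = −3.739 and [Cd²⁺(aq)] = 0.00018 M.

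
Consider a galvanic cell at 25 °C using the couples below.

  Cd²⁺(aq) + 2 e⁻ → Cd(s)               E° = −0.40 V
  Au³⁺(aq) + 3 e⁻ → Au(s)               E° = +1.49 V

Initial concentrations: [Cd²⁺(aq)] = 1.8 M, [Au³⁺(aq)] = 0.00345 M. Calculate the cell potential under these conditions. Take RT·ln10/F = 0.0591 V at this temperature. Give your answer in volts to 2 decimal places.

+1.83 V

The Au³⁺/Au couple has the more positive E°, so it is the cathode; Cd²⁺/Cd is the anode.
E°cell = +1.49 − (−0.40) = +1.89 V, with n = 6 electrons transferred.
For the overall reaction 2 Au³⁺(aq) + 3 Cd(s) → 2 Au(s) + 3 Cd²⁺(aq), Q = [Cd²⁺(aq)]^3 / [Au³⁺(aq)]^2 = 4.9×10^5, giving log Q = 5.690.
By the Nernst equation, E = +1.89 − (0.0591/6)·(5.690) = +1.83 V.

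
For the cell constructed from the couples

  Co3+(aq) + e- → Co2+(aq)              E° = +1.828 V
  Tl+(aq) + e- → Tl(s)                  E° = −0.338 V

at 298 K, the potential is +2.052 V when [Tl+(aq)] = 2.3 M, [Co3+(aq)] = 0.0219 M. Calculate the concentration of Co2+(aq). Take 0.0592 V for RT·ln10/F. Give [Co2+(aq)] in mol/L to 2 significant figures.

With Co³⁺/Co²⁺ at the cathode and Tl⁺/Tl at the anode, E°cell = +1.828 − (−0.338) = +2.166 V (n = 1).
Rearranging E = E° − (0.0592/n)·log Q gives log Q = 1(+2.166 − (+2.052))/0.0592 = 1.926.
The balanced reaction is Co3+(aq) + Tl(s) → Co2+(aq) + Tl+(aq), so Q = ([Co2+(aq)]·[Tl+(aq)]) / [Co3+(aq)].
Solving for the unknown gives log [Co2+(aq)] = −0.095, so [Co2+(aq)] ≈ 0.80 M.

0.80 M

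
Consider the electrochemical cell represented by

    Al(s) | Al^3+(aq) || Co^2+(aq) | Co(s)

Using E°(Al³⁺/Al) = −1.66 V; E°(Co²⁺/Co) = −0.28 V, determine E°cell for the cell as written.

+1.38 V

By convention the left-hand electrode in cell notation is the anode (oxidation) and the right-hand electrode is the cathode (reduction).
E°cell = E°(right) − E°(left) = −0.28 − (−1.66) = +1.38 V.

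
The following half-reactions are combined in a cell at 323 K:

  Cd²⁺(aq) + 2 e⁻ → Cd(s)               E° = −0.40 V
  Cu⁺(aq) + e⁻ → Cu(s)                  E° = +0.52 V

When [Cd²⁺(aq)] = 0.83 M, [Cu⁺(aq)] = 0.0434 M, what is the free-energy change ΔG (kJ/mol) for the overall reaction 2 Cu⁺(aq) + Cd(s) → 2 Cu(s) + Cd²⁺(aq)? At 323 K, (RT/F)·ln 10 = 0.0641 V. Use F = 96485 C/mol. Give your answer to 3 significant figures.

−161 kJ/mol

The standard cell potential is +0.52 − (−0.40) = +0.92 V, with n = 2 electrons in the balanced equation.
Here Q = [Cd²⁺(aq)] / [Cu⁺(aq)]^2 = 441 (log Q = 2.644), giving E = +0.92 − (0.0641/2)·(2.644) = +0.8353 V.
ΔG = −nFE = −(2)(96485)(+0.8353) J/mol = −161 kJ/mol.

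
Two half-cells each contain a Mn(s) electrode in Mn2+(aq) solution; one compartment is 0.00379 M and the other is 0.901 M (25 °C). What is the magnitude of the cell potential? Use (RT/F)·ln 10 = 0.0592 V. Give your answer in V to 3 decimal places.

For a concentration cell E°cell = 0, since both electrodes use the same couple.
The compartment with the higher Mn2+(aq) concentration (0.901 M) acts as the cathode; ions are reduced there and produced at the dilute (0.00379 M) anode.
With n = 2, Ecell = −(0.0592/2)·log([dilute]/[conc]) = −(0.0592/2)·log(0.00379/0.901) = +0.070 V.

0.070 V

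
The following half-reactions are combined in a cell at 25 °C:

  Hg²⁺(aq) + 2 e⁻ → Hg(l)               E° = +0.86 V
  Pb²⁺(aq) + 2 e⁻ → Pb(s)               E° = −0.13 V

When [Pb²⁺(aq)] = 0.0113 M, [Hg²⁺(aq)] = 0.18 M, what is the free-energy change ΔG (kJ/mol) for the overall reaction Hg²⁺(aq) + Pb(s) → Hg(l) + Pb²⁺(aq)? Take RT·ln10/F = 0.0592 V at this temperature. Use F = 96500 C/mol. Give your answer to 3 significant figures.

−198 kJ/mol

E°cell = +0.86 − (−0.13) = +0.99 V; the balanced reaction transfers n = 2 electrons.
Q = [Pb²⁺(aq)] / [Hg²⁺(aq)] = 0.0628, so log Q = −1.202 and E = +0.99 − (0.0592/2)(−1.202) = +1.0256 V.
Then ΔG = −nFE = −2 × 96500 × +1.0256 J/mol = −198 kJ/mol.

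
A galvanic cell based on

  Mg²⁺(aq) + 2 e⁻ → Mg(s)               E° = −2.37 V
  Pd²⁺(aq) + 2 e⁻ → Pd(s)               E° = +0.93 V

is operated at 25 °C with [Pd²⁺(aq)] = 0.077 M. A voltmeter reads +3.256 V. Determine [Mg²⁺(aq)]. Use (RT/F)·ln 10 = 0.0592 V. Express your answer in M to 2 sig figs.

2.4 M

The Pd²⁺/Pd couple has the larger reduction potential, so it is the cathode: E°cell = +0.93 − (−2.37) = +3.30 V and n = 2.
Rearranging E = E° − (0.0592/n)·log Q gives log Q = 2(+3.30 − (+3.256))/0.0592 = 1.486.
For Pd²⁺(aq) + Mg(s) → Pd(s) + Mg²⁺(aq), the reaction quotient is Q = [Mg²⁺(aq)] / [Pd²⁺(aq)].
Substituting the known concentrations and solving, log [Mg²⁺(aq)] = 0.372 and [Mg²⁺(aq)] = 2.4 M.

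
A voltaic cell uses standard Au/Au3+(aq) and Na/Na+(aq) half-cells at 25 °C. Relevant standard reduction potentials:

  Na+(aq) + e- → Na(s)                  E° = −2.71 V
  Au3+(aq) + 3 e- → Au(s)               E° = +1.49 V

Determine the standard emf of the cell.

Of the two couples in this cell, the one with the more positive reduction potential is reduced at the cathode: here that is Au³⁺/Au (+1.49 V); Na⁺/Na (−2.71 V) is the anode.
E°cell = E°(cathode) − E°(anode) = +1.49 − (−2.71) = +4.20 V.

+4.20 V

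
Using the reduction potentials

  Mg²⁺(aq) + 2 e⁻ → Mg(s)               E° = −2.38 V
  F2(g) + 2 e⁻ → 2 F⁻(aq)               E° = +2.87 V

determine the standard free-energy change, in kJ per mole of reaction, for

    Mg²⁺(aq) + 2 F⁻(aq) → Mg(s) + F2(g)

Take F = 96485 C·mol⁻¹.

+1013 kJ/mol

In the reaction as written Mg²⁺(aq) is reduced, so the Mg²⁺/Mg couple is the cathode and F₂/F⁻ is the anode.
E°cell = −2.38 − (+2.87) = −5.25 V; balancing electrons gives n = 2.
ΔG° = −nFE°cell = −(2)(96485)(−5.25) J/mol = +1013 kJ/mol.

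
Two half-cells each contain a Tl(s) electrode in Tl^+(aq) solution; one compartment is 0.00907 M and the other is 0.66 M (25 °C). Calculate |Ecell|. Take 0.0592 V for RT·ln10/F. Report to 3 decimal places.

For a concentration cell E°cell = 0, since both electrodes use the same couple.
The compartment with the higher Tl^+(aq) concentration (0.66 M) acts as the cathode; ions are reduced there and produced at the dilute (0.00907 M) anode.
With n = 1, Ecell = −(0.0592/1)·log([dilute]/[conc]) = −(0.0592/1)·log(0.00907/0.66) = +0.110 V.

0.110 V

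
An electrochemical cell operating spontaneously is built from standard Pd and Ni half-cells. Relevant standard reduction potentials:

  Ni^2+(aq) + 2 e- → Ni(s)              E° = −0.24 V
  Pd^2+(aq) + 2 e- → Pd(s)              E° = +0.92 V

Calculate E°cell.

+1.16 V

Of the two couples in this cell, the one with the more positive reduction potential is reduced at the cathode: here that is Pd²⁺/Pd (+0.92 V); Ni²⁺/Ni (−0.24 V) is the anode.
E°cell = E°(cathode) − E°(anode) = +0.92 − (−0.24) = +1.16 V.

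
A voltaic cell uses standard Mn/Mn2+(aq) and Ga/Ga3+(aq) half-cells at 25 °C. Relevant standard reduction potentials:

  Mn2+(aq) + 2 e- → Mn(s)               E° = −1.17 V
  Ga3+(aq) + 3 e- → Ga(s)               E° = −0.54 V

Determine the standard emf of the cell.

+0.63 V

The Ga³⁺/Ga couple has the higher E°, so Ga ion is reduced (cathode) and Mn is oxidized (anode).
E°cell = E°(cathode) − E°(anode) = −0.54 − (−1.17) = +0.63 V.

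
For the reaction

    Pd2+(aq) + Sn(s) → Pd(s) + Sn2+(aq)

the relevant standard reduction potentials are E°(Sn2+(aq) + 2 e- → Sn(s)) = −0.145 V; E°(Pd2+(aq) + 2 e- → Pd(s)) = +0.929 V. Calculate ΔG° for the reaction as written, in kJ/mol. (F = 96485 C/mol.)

In the reaction as written Pd2+(aq) is reduced, so the Pd²⁺/Pd couple is the cathode and Sn²⁺/Sn is the anode.
E°cell = +0.929 − (−0.145) = +1.074 V; balancing electrons gives n = 2.
ΔG° = −nFE°cell = −(2)(96485)(+1.074) J/mol = −207 kJ/mol.

−207 kJ/mol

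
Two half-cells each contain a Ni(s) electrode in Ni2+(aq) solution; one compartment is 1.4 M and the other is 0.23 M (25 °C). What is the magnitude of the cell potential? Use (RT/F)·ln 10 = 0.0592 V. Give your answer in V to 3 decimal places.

For a concentration cell E°cell = 0, since both electrodes use the same couple.
The compartment with the higher Ni2+(aq) concentration (1.4 M) acts as the cathode; ions are reduced there and produced at the dilute (0.23 M) anode.
With n = 2, Ecell = −(0.0592/2)·log([dilute]/[conc]) = −(0.0592/2)·log(0.23/1.4) = +0.023 V.

0.023 V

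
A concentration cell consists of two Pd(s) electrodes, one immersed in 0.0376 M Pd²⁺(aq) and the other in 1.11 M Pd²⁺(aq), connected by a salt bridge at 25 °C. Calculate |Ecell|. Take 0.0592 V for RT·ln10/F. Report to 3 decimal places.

0.044 V

For a concentration cell E°cell = 0, since both electrodes use the same couple.
The compartment with the higher Pd²⁺(aq) concentration (1.11 M) acts as the cathode; ions are reduced there and produced at the dilute (0.0376 M) anode.
With n = 2, Ecell = −(0.0592/2)·log([dilute]/[conc]) = −(0.0592/2)·log(0.0376/1.11) = +0.044 V.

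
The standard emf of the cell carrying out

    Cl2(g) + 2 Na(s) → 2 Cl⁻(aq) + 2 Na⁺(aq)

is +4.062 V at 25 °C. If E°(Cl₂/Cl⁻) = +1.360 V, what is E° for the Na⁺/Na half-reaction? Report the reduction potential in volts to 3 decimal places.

−2.702 V

In the reaction as written the Cl₂/Cl⁻ couple is reduced (cathode) and Na⁺/Na is oxidized (anode), so E°cell = E°(Cl₂/Cl⁻) − E°(Na⁺/Na).
E°(Na⁺/Na) = E°(cathode) − E°cell = +1.360 − (+4.062) = −2.702 V.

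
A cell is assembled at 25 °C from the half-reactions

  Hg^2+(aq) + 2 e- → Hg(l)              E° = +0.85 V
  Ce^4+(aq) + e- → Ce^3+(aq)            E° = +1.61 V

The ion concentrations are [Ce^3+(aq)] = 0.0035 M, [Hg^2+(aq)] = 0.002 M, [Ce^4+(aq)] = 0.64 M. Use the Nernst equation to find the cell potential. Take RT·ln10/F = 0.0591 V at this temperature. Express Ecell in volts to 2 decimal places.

Since E°(Ce⁴⁺/Ce³⁺) > E°(Hg²⁺/Hg), Ce⁴⁺/Ce³⁺ serves as the cathode.
The standard potential is +1.61 − (+0.85) = +0.76 V and the balanced reaction transfers n = 2 electrons.
Balancing gives 2 Ce^4+(aq) + Hg(l) → 2 Ce^3+(aq) + Hg^2+(aq); hence Q = ([Ce^3+(aq)]^2·[Hg^2+(aq)]) / [Ce^4+(aq)]^2 = 5.98×10^−8 (log Q = −7.223).
Applying E = E° − (RT ln10/nF)·log Q gives +0.76 − (0.0591/2)(−7.223) = +0.97 V.

+0.97 V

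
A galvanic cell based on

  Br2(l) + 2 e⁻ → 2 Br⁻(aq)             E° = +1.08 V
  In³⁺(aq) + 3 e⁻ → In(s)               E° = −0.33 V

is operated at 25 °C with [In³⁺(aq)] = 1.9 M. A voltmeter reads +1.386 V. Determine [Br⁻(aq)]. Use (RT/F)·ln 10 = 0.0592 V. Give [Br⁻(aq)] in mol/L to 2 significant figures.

2.1 M

The Br₂/Br⁻ couple has the larger reduction potential, so it is the cathode: E°cell = +1.08 − (−0.33) = +1.41 V and n = 6.
From the Nernst equation, log Q = n(E° − E)/0.0592 = 6·(+1.41 − (+1.386))/0.0592 = 2.432.
The balanced reaction is 3 Br2(l) + 2 In(s) → 6 Br⁻(aq) + 2 In³⁺(aq), so Q = [Br⁻(aq)]^6·[In³⁺(aq)]^2.
Isolating [Br⁻(aq)] in Q = 10^{2.432} yields log [Br⁻(aq)] = 0.312, i.e. 2.1 M.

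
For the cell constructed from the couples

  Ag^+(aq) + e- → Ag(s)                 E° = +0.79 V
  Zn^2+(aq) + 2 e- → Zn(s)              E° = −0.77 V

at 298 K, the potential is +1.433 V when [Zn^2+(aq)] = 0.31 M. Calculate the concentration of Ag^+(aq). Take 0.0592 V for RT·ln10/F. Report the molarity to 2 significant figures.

0.0040 M

Ag⁺/Ag is the cathode (higher E°); E°cell = +0.79 − (−0.77) = +1.56 V with n = 2.
Since E = E° − (0.0592/n)·log Q, log Q = n(E° − E)/0.0592 = 4.291.
The balanced reaction is 2 Ag^+(aq) + Zn(s) → 2 Ag(s) + Zn^2+(aq), so Q = [Zn^2+(aq)] / [Ag^+(aq)]^2.
Solving for the unknown gives log [Ag^+(aq)] = −2.400, so [Ag^+(aq)] ≈ 0.0040 M.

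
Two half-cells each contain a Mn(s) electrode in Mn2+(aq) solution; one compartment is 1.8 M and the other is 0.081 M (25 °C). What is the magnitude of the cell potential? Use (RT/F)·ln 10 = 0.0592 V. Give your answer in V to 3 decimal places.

For a concentration cell E°cell = 0, since both electrodes use the same couple.
The compartment with the higher Mn2+(aq) concentration (1.8 M) acts as the cathode; ions are reduced there and produced at the dilute (0.081 M) anode.
With n = 2, Ecell = −(0.0592/2)·log([dilute]/[conc]) = −(0.0592/2)·log(0.081/1.8) = +0.040 V.

0.040 V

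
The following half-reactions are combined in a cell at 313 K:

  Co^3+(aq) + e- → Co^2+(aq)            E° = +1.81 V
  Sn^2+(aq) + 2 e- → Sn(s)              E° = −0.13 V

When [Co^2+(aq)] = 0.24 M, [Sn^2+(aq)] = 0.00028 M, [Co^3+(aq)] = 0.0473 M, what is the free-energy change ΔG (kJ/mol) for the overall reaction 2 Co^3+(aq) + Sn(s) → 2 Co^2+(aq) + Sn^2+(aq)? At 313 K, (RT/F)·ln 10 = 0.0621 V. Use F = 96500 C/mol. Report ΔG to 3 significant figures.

−387 kJ/mol

E°cell = +1.81 − (−0.13) = +1.94 V; the balanced reaction transfers n = 2 electrons.
The reaction quotient is ([Co^2+(aq)]^2·[Sn^2+(aq)]) / [Co^3+(aq)]^2 = 0.00721; by Nernst, E = +1.94 − (0.0621/2)(−2.142) = +2.0065 V.
ΔG = −nFE = −(2)(96500)(+2.0065) J/mol = −387 kJ/mol.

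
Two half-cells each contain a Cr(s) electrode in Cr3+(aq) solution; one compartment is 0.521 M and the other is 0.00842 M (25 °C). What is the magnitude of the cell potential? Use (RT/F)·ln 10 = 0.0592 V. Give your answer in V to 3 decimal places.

For a concentration cell E°cell = 0, since both electrodes use the same couple.
The compartment with the higher Cr3+(aq) concentration (0.521 M) acts as the cathode; ions are reduced there and produced at the dilute (0.00842 M) anode.
With n = 3, Ecell = −(0.0592/3)·log([dilute]/[conc]) = −(0.0592/3)·log(0.00842/0.521) = +0.035 V.

0.035 V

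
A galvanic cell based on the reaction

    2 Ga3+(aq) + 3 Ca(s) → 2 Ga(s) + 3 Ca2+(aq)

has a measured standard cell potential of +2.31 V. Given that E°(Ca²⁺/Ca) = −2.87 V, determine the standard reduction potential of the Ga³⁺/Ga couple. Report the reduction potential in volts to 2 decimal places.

−0.56 V

In the reaction as written the Ga³⁺/Ga couple is reduced (cathode) and Ca²⁺/Ca is oxidized (anode), so E°cell = E°(Ga³⁺/Ga) − E°(Ca²⁺/Ca).
E°(Ga³⁺/Ga) = E°cell + E°(anode) = +2.31 + (−2.87) = −0.56 V.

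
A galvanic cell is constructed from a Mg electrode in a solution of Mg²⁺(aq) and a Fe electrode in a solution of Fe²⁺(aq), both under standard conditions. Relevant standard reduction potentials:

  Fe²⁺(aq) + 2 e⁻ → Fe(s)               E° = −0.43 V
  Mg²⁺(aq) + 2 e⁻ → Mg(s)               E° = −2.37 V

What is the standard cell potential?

Of the two couples in this cell, the one with the more positive reduction potential is reduced at the cathode: here that is Fe²⁺/Fe (−0.43 V); Mg²⁺/Mg (−2.37 V) is the anode.
E°cell = E°(cathode) − E°(anode) = −0.43 − (−2.37) = +1.94 V.

+1.94 V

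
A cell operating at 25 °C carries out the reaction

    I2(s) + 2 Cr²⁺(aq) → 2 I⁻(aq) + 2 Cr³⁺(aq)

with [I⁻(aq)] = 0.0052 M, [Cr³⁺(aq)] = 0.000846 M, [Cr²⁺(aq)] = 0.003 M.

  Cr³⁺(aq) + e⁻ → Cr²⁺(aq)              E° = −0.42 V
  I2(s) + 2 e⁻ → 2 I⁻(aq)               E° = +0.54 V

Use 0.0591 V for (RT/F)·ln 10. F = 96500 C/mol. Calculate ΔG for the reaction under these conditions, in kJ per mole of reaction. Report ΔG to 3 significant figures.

−218 kJ/mol

The standard cell potential is +0.54 − (−0.42) = +0.96 V, with n = 2 electrons in the balanced equation.
Here Q = ([I⁻(aq)]^2·[Cr³⁺(aq)]^2) / [Cr²⁺(aq)]^2 = 2.15×10^−6 (log Q = −5.667), giving E = +0.96 − (0.0591/2)·(−5.667) = +1.1275 V.
ΔG = −nFE = −(2)(96500)(+1.1275) J/mol = −218 kJ/mol.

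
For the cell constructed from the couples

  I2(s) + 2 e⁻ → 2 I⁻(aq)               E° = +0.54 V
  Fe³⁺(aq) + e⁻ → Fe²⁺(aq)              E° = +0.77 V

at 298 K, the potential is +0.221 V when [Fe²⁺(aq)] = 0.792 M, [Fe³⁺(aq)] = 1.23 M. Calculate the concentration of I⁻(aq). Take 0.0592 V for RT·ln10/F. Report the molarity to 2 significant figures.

Fe³⁺/Fe²⁺ is the cathode (higher E°); E°cell = +0.77 − (+0.54) = +0.23 V with n = 2.
Rearranging E = E° − (0.0592/n)·log Q gives log Q = 2(+0.23 − (+0.221))/0.0592 = 0.304.
The balanced reaction is 2 Fe³⁺(aq) + 2 I⁻(aq) → 2 Fe²⁺(aq) + I2(s), so Q = [Fe²⁺(aq)]^2 / ([Fe³⁺(aq)]^2·[I⁻(aq)]^2).
Solving for the unknown gives log [I⁻(aq)] = −0.343, so [I⁻(aq)] ≈ 0.45 M.

0.45 M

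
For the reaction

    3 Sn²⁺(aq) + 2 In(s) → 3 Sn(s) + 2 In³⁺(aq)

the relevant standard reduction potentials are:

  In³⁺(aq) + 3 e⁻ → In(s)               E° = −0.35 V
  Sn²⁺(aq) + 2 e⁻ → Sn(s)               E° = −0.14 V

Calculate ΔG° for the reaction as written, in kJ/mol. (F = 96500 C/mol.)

In the reaction as written Sn²⁺(aq) is reduced, so the Sn²⁺/Sn couple is the cathode and In³⁺/In is the anode.
E°cell = −0.14 − (−0.35) = +0.21 V; balancing electrons gives n = 6.
ΔG° = −nFE°cell = −(6)(96500)(+0.21) J/mol = −122 kJ/mol.

−122 kJ/mol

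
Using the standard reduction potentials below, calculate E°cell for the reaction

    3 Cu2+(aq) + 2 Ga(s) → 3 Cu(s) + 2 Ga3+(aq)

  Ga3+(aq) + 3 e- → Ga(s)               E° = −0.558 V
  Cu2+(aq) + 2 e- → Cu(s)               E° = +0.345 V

Cu2+(aq) gains electrons, so the Cu²⁺/Cu couple is the cathode; the Ga³⁺/Ga couple is the anode.
E°cell = E°(cathode) − E°(anode) = +0.345 − (−0.558) = +0.903 V.
The positive value indicates the reaction is spontaneous as written.

+0.903 V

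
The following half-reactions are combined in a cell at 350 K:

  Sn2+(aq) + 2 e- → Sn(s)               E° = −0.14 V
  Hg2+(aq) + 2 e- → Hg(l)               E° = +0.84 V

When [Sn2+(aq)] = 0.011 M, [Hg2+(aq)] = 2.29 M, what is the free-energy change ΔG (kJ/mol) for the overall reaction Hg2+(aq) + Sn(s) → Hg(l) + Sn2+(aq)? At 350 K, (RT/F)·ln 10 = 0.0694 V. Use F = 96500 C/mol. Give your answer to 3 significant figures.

−205 kJ/mol

The standard cell potential is +0.84 − (−0.14) = +0.98 V, with n = 2 electrons in the balanced equation.
Q = [Sn2+(aq)] / [Hg2+(aq)] = 0.0048, so log Q = −2.318 and E = +0.98 − (0.0694/2)(−2.318) = +1.0604 V.
ΔG = −nFE = −(2)(96500)(+1.0604) J/mol = −205 kJ/mol.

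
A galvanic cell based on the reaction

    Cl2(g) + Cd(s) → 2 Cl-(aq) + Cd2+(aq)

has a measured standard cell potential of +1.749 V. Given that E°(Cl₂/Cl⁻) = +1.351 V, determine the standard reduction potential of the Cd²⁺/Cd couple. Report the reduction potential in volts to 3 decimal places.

In the reaction as written the Cl₂/Cl⁻ couple is reduced (cathode) and Cd²⁺/Cd is oxidized (anode), so E°cell = E°(Cl₂/Cl⁻) − E°(Cd²⁺/Cd).
E°(Cd²⁺/Cd) = E°(cathode) − E°cell = +1.351 − (+1.749) = −0.398 V.

−0.398 V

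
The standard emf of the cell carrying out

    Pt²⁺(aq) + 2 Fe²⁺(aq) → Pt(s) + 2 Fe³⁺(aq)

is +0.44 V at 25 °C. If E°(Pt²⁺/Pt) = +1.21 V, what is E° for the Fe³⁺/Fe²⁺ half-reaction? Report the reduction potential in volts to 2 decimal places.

In the reaction as written the Pt²⁺/Pt couple is reduced (cathode) and Fe³⁺/Fe²⁺ is oxidized (anode), so E°cell = E°(Pt²⁺/Pt) − E°(Fe³⁺/Fe²⁺).
E°(Fe³⁺/Fe²⁺) = E°(cathode) − E°cell = +1.21 − (+0.44) = +0.77 V.

+0.77 V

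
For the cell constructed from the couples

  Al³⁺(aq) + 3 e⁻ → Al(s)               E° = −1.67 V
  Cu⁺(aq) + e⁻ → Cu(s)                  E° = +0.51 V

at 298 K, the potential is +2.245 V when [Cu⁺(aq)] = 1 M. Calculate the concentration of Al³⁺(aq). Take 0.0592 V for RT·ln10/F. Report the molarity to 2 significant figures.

0.00051 M

The Cu⁺/Cu couple has the larger reduction potential, so it is the cathode: E°cell = +0.51 − (−1.67) = +2.18 V and n = 3.
Since E = E° − (0.0592/n)·log Q, log Q = n(E° − E)/0.0592 = −3.294.
For 3 Cu⁺(aq) + Al(s) → 3 Cu(s) + Al³⁺(aq), the reaction quotient is Q = [Al³⁺(aq)] / [Cu⁺(aq)]^3.
Substituting the known concentrations and solving, log [Al³⁺(aq)] = −3.294 and [Al³⁺(aq)] = 0.00051 M.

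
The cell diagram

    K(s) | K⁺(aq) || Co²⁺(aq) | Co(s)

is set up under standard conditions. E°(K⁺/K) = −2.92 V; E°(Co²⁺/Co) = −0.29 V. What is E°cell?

By convention the left-hand electrode in cell notation is the anode (oxidation) and the right-hand electrode is the cathode (reduction).
E°cell = E°(right) − E°(left) = −0.29 − (−2.92) = +2.63 V.

+2.63 V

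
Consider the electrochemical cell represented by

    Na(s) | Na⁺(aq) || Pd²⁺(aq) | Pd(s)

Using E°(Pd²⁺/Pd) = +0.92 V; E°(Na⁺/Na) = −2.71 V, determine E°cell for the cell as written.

+3.63 V

By convention the left-hand electrode in cell notation is the anode (oxidation) and the right-hand electrode is the cathode (reduction).
E°cell = E°(right) − E°(left) = +0.92 − (−2.71) = +3.63 V.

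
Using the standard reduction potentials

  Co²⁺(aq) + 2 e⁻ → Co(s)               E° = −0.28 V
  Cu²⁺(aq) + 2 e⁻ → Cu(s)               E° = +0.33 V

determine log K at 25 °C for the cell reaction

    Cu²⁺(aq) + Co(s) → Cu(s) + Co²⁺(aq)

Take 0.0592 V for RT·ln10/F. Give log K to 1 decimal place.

The Cu²⁺/Cu couple is reduced (cathode); E°cell = +0.33 − (−0.28) = +0.61 V with n = 2.
At equilibrium E = 0, so log K = nE°cell / 0.0592 = (2)(+0.61) / 0.0592 = 20.6.

log K = 20.6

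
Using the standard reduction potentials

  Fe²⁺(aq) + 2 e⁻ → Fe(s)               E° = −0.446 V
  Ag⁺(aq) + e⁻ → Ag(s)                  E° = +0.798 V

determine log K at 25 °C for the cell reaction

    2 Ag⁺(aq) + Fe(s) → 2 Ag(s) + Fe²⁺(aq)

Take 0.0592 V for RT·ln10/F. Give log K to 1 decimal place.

The Ag⁺/Ag couple is reduced (cathode); E°cell = +0.798 − (−0.446) = +1.244 V with n = 2.
At equilibrium E = 0, so log K = nE°cell / 0.0592 = (2)(+1.244) / 0.0592 = 42.0.

log K = 42.0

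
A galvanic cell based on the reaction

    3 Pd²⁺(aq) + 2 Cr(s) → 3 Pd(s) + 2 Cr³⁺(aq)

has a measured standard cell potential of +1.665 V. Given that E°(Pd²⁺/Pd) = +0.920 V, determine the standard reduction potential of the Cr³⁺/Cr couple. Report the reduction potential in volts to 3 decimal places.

In the reaction as written the Pd²⁺/Pd couple is reduced (cathode) and Cr³⁺/Cr is oxidized (anode), so E°cell = E°(Pd²⁺/Pd) − E°(Cr³⁺/Cr).
E°(Cr³⁺/Cr) = E°(cathode) − E°cell = +0.920 − (+1.665) = −0.745 V.

−0.745 V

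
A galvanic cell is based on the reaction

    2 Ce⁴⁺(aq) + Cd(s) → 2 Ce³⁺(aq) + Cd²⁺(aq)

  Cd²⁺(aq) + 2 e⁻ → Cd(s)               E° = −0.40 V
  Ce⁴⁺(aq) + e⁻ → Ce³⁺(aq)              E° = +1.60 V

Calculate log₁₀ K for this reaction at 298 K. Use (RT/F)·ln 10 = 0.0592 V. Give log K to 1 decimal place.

The Ce⁴⁺/Ce³⁺ couple is reduced (cathode); E°cell = +1.60 − (−0.40) = +2.00 V with n = 2.
At equilibrium E = 0, so log K = nE°cell / 0.0592 = (2)(+2.00) / 0.0592 = 67.6.

log K = 67.6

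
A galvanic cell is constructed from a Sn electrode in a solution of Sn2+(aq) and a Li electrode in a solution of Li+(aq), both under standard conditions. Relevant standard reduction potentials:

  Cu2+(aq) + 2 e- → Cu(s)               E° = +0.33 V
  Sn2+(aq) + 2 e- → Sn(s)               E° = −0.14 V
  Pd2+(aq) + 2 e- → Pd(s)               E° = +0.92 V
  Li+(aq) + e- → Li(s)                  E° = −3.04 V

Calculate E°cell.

The Sn²⁺/Sn couple has the higher E°, so Sn ion is reduced (cathode) and Li is oxidized (anode).
E°cell = E°(cathode) − E°(anode) = −0.14 − (−3.04) = +2.90 V.

+2.90 V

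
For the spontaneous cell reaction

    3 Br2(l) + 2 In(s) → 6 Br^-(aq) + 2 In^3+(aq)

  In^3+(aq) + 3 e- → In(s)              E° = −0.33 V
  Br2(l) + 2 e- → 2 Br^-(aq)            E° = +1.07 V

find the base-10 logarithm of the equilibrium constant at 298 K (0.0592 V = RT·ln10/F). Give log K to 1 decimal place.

The Br₂/Br⁻ couple is reduced (cathode); E°cell = +1.07 − (−0.33) = +1.40 V with n = 6.
At equilibrium E = 0, so log K = nE°cell / 0.0592 = (6)(+1.40) / 0.0592 = 141.9.

log K = 141.9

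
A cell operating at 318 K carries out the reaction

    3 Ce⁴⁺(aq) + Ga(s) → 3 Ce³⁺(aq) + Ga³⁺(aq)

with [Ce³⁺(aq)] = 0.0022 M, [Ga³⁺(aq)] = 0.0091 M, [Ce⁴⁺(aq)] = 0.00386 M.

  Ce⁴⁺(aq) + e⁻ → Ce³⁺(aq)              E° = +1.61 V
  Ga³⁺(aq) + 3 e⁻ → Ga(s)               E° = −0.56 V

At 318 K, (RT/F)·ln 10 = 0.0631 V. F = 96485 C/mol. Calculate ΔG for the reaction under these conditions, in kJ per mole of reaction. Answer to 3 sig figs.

−645 kJ/mol

E°cell = +1.61 − (−0.56) = +2.17 V; the balanced reaction transfers n = 3 electrons.
Here Q = ([Ce³⁺(aq)]^3·[Ga³⁺(aq)]) / [Ce⁴⁺(aq)]^3 = 0.00168 (log Q = −2.773), giving E = +2.17 − (0.0631/3)·(−2.773) = +2.2283 V.
ΔG = −nFE = −(3)(96485)(+2.2283) J/mol = −645 kJ/mol.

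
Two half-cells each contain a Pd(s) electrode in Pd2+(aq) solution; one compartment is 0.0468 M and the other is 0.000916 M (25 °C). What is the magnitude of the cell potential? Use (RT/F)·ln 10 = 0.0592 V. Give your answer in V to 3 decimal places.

For a concentration cell E°cell = 0, since both electrodes use the same couple.
The compartment with the higher Pd2+(aq) concentration (0.0468 M) acts as the cathode; ions are reduced there and produced at the dilute (0.000916 M) anode.
With n = 2, Ecell = −(0.0592/2)·log([dilute]/[conc]) = −(0.0592/2)·log(0.000916/0.0468) = +0.051 V.

0.051 V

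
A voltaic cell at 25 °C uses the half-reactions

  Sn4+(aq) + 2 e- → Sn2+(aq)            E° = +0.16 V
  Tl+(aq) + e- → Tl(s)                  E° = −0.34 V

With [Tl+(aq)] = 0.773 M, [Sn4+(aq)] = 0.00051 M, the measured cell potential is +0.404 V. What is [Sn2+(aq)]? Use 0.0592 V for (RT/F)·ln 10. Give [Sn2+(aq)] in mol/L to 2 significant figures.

Sn⁴⁺/Sn²⁺ is the cathode (higher E°); E°cell = +0.16 − (−0.34) = +0.50 V with n = 2.
From the Nernst equation, log Q = n(E° − E)/0.0592 = 2·(+0.50 − (+0.404))/0.0592 = 3.243.
The balanced reaction is Sn4+(aq) + 2 Tl(s) → Sn2+(aq) + 2 Tl+(aq), so Q = ([Sn2+(aq)]·[Tl+(aq)]^2) / [Sn4+(aq)].
Substituting the known concentrations and solving, log [Sn2+(aq)] = 0.174 and [Sn2+(aq)] = 1.5 M.

1.5 M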